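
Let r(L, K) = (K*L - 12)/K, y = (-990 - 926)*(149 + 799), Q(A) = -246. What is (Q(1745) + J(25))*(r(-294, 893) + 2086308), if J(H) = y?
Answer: -3384007615480860/893 ≈ -3.7895e+12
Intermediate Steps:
y = -1816368 (y = -1916*948 = -1816368)
J(H) = -1816368
r(L, K) = (-12 + K*L)/K
(Q(1745) + J(25))*(r(-294, 893) + 2086308) = (-246 - 1816368)*((-294 - 12/893) + 2086308) = -1816614*((-294 - 12*1/893) + 2086308) = -1816614*((-294 - 12/893) + 2086308) = -1816614*(-262554/893 + 2086308) = -1816614*1862810490/893 = -3384007615480860/893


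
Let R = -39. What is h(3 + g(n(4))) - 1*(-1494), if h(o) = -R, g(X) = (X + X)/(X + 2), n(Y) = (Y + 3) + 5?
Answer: 1533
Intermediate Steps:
n(Y) = 8 + Y (n(Y) = (3 + Y) + 5 = 8 + Y)
g(X) = 2*X/(2 + X) (g(X) = (2*X)/(2 + X) = 2*X/(2 + X))
h(o) = 39 (h(o) = -1*(-39) = 39)
h(3 + g(n(4))) - 1*(-1494) = 39 - 1*(-1494) = 39 + 1494 = 1533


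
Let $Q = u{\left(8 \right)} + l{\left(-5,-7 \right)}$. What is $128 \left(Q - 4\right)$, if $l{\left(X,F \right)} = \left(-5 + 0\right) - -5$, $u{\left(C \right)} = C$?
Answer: $512$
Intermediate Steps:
$l{\left(X,F \right)} = 0$ ($l{\left(X,F \right)} = -5 + 5 = 0$)
$Q = 8$ ($Q = 8 + 0 = 8$)
$128 \left(Q - 4\right) = 128 \left(8 - 4\right) = 128 \cdot 4 = 512$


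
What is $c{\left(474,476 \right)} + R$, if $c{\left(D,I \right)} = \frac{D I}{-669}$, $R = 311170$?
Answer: $\frac{69315702}{223} \approx 3.1083 \cdot 10^{5}$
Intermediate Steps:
$c{\left(D,I \right)} = - \frac{D I}{669}$ ($c{\left(D,I \right)} = D I \left(- \frac{1}{669}\right) = - \frac{D I}{669}$)
$c{\left(474,476 \right)} + R = \left(- \frac{1}{669}\right) 474 \cdot 476 + 311170 = - \frac{75208}{223} + 311170 = \frac{69315702}{223}$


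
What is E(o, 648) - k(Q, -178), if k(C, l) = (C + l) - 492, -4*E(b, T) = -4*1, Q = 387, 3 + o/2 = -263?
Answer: 284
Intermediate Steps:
o = -532 (o = -6 + 2*(-263) = -6 - 526 = -532)
E(b, T) = 1 (E(b, T) = -(-1) = -¼*(-4) = 1)
k(C, l) = -492 + C + l
E(o, 648) - k(Q, -178) = 1 - (-492 + 387 - 178) = 1 - 1*(-283) = 1 + 283 = 284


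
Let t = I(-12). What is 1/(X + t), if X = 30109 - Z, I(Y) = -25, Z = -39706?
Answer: 1/69790 ≈ 1.4329e-5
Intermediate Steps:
t = -25
X = 69815 (X = 30109 - 1*(-39706) = 30109 + 39706 = 69815)
1/(X + t) = 1/(69815 - 25) = 1/69790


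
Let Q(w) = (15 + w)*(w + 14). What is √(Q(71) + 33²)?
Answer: √8399 ≈ 91.646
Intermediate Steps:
Q(w) = (14 + w)*(15 + w) (Q(w) = (15 + w)*(14 + w) = (14 + w)*(15 + w))
√(Q(71) + 33²) = √((210 + 71² + 29*71) + 33²) = √((210 + 5041 + 2059) + 1089) = √(7310 + 1089) = √8399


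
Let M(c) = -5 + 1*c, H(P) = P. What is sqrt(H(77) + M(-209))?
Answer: I*sqrt(137) ≈ 11.705*I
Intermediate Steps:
M(c) = -5 + c
sqrt(H(77) + M(-209)) = sqrt(77 + (-5 - 209)) = sqrt(77 - 214) = sqrt(-137) = I*sqrt(137)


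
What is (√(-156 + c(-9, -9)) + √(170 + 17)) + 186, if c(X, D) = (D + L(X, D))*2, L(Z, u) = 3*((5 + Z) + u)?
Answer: 186 + √187 + 6*I*√7 ≈ 199.67 + 15.875*I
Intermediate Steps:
L(Z, u) = 15 + 3*Z + 3*u (L(Z, u) = 3*(5 + Z + u) = 15 + 3*Z + 3*u)
c(X, D) = 30 + 6*X + 8*D (c(X, D) = (D + (15 + 3*X + 3*D))*2 = (D + (15 + 3*D + 3*X))*2 = (15 + 3*X + 4*D)*2 = 30 + 6*X + 8*D)
(√(-156 + c(-9, -9)) + √(170 + 17)) + 186 = (√(-156 + (30 + 6*(-9) + 8*(-9))) + √(170 + 17)) + 186 = (√(-156 + (30 - 54 - 72)) + √187) + 186 = (√(-156 - 96) + √187) + 186 = (√(-252) + √187) + 186 = (6*I*√7 + √187) + 186 = (√187 + 6*I*√7) + 186 = 186 + √187 + 6*I*√7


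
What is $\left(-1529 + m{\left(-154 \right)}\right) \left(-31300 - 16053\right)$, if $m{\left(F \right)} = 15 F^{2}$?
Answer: $-16772953483$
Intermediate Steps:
$\left(-1529 + m{\left(-154 \right)}\right) \left(-31300 - 16053\right) = \left(-1529 + 15 \left(-154\right)^{2}\right) \left(-31300 - 16053\right) = \left(-1529 + 15 \cdot 23716\right) \left(-47353\right) = \left(-1529 + 355740\right) \left(-47353\right) = 354211 \left(-47353\right) = -16772953483$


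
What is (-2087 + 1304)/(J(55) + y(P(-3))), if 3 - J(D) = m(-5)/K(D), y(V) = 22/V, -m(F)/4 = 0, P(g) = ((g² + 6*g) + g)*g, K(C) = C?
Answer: -14094/65 ≈ -216.83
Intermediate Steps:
P(g) = g*(g² + 7*g) (P(g) = (g² + 7*g)*g = g*(g² + 7*g))
m(F) = 0 (m(F) = -4*0 = 0)
J(D) = 3 (J(D) = 3 - 0/D = 3 - 1*0 = 3 + 0 = 3)
(-2087 + 1304)/(J(55) + y(P(-3))) = (-2087 + 1304)/(3 + 22/(((-3)²*(7 - 3)))) = -783/(3 + 22/((9*4))) = -783/(3 + 22/36) = -783/(3 + 22*(1/36)) = -783/(3 + 11/18) = -783/65/18 = -783*18/65 = -14094/65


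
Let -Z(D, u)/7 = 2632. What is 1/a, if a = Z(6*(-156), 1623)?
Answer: -1/18424 ≈ -5.4277e-5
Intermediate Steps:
Z(D, u) = -18424 (Z(D, u) = -7*2632 = -18424)
a = -18424
1/a = 1/(-18424) = -1/18424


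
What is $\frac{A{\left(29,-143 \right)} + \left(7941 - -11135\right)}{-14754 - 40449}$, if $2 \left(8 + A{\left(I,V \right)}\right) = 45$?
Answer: $- \frac{12727}{36802} \approx -0.34582$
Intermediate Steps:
$A{\left(I,V \right)} = \frac{29}{2}$ ($A{\left(I,V \right)} = -8 + \frac{1}{2} \cdot 45 = -8 + \frac{45}{2} = \frac{29}{2}$)
$\frac{A{\left(29,-143 \right)} + \left(7941 - -11135\right)}{-14754 - 40449} = \frac{\frac{29}{2} + \left(7941 - -11135\right)}{-14754 - 40449} = \frac{\frac{29}{2} + \left(7941 + 11135\right)}{-55203} = \left(\frac{29}{2} + 19076\right) \left(- \frac{1}{55203}\right) = \frac{38181}{2} \left(- \frac{1}{55203}\right) = - \frac{12727}{36802}$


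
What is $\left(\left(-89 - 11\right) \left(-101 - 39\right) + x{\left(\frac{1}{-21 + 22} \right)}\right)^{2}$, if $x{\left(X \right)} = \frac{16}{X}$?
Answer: $196448256$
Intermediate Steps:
$\left(\left(-89 - 11\right) \left(-101 - 39\right) + x{\left(\frac{1}{-21 + 22} \right)}\right)^{2} = \left(\left(-89 - 11\right) \left(-101 - 39\right) + \frac{16}{\frac{1}{-21 + 22}}\right)^{2} = \left(\left(-100\right) \left(-140\right) + \frac{16}{1^{-1}}\right)^{2} = \left(14000 + \frac{16}{1}\right)^{2} = \left(14000 + 16 \cdot 1\right)^{2} = \left(14000 + 16\right)^{2} = 14016^{2} = 196448256$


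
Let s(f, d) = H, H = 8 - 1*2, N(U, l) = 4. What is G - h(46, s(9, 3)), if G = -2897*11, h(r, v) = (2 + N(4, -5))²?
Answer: -31903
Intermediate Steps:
H = 6 (H = 8 - 2 = 6)
s(f, d) = 6
h(r, v) = 36 (h(r, v) = (2 + 4)² = 6² = 36)
G = -31867
G - h(46, s(9, 3)) = -31867 - 1*36 = -31867 - 36 = -31903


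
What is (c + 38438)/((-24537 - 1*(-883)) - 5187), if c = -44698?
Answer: 6260/28841 ≈ 0.21705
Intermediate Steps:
(c + 38438)/((-24537 - 1*(-883)) - 5187) = (-44698 + 38438)/((-24537 - 1*(-883)) - 5187) = -6260/((-24537 + 883) - 5187) = -6260/(-23654 - 5187) = -6260/(-28841) = -6260*(-1/28841) = 6260/28841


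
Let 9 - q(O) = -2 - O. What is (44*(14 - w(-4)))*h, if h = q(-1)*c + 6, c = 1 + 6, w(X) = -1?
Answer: 50160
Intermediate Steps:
q(O) = 11 + O (q(O) = 9 - (-2 - O) = 9 + (2 + O) = 11 + O)
c = 7
h = 76 (h = (11 - 1)*7 + 6 = 10*7 + 6 = 70 + 6 = 76)
(44*(14 - w(-4)))*h = (44*(14 - 1*(-1)))*76 = (44*(14 + 1))*76 = (44*15)*76 = 660*76 = 50160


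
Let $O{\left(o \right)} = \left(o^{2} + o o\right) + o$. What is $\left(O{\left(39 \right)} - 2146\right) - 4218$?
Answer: $-3283$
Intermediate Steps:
$O{\left(o \right)} = o + 2 o^{2}$ ($O{\left(o \right)} = \left(o^{2} + o^{2}\right) + o = 2 o^{2} + o = o + 2 o^{2}$)
$\left(O{\left(39 \right)} - 2146\right) - 4218 = \left(39 \left(1 + 2 \cdot 39\right) - 2146\right) - 4218 = \left(39 \left(1 + 78\right) - 2146\right) - 4218 = \left(39 \cdot 79 - 2146\right) - 4218 = \left(3081 - 2146\right) - 4218 = 935 - 4218 = -3283$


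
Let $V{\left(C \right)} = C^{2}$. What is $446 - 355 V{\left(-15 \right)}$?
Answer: $-79429$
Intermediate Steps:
$446 - 355 V{\left(-15 \right)} = 446 - 355 \left(-15\right)^{2} = 446 - 79875 = -79429$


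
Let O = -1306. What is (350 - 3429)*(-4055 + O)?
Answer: 16506519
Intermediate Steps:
(350 - 3429)*(-4055 + O) = (350 - 3429)*(-4055 - 1306) = -3079*(-5361) = 16506519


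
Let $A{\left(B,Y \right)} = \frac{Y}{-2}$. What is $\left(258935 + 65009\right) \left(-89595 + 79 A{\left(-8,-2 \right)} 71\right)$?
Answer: $-27206760784$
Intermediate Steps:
$A{\left(B,Y \right)} = - \frac{Y}{2}$ ($A{\left(B,Y \right)} = Y \left(- \frac{1}{2}\right) = - \frac{Y}{2}$)
$\left(258935 + 65009\right) \left(-89595 + 79 A{\left(-8,-2 \right)} 71\right) = \left(258935 + 65009\right) \left(-89595 + 79 \left(\left(- \frac{1}{2}\right) \left(-2\right)\right) 71\right) = 323944 \left(-89595 + 79 \cdot 1 \cdot 71\right) = 323944 \left(-89595 + 79 \cdot 71\right) = 323944 \left(-89595 + 5609\right) = 323944 \left(-83986\right) = -27206760784$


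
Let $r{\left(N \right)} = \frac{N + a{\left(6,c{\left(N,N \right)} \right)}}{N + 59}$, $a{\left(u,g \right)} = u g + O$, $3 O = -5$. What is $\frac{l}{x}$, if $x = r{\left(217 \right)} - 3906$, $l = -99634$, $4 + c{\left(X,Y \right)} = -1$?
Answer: $\frac{20624238}{808403} \approx 25.512$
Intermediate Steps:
$O = - \frac{5}{3}$ ($O = \frac{1}{3} \left(-5\right) = - \frac{5}{3} \approx -1.6667$)
$c{\left(X,Y \right)} = -5$ ($c{\left(X,Y \right)} = -4 - 1 = -5$)
$a{\left(u,g \right)} = - \frac{5}{3} + g u$ ($a{\left(u,g \right)} = u g - \frac{5}{3} = g u - \frac{5}{3} = - \frac{5}{3} + g u$)
$r{\left(N \right)} = \frac{- \frac{95}{3} + N}{59 + N}$ ($r{\left(N \right)} = \frac{N - \frac{95}{3}}{N + 59} = \frac{N - \frac{95}{3}}{59 + N} = \frac{- \frac{95}{3} + N}{59 + N}$)
$x = - \frac{808403}{207}$ ($x = \frac{- \frac{95}{3} + 217}{59 + 217} - 3906 = \frac{1}{276} \cdot \frac{556}{3} - 3906 = \frac{139}{207} - 3906 = - \frac{808403}{207} \approx -3905.3$)
$\frac{l}{x} = - \frac{99634}{- \frac{808403}{207}} = \left(-99634\right) \left(- \frac{207}{808403}\right) = \frac{20624238}{808403}$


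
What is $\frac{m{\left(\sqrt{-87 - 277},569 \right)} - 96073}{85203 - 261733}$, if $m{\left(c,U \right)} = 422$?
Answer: $\frac{95651}{176530} \approx 0.54184$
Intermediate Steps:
$\frac{m{\left(\sqrt{-87 - 277},569 \right)} - 96073}{85203 - 261733} = \frac{422 - 96073}{85203 - 261733} = - \frac{95651}{-176530} = \left(-95651\right) \left(- \frac{1}{176530}\right) = \frac{95651}{176530}$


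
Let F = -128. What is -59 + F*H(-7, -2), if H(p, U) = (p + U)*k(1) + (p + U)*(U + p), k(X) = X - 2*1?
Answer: -11579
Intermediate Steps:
k(X) = -2 + X (k(X) = X - 2 = -2 + X)
H(p, U) = (U + p)² - U - p (H(p, U) = (p + U)*(-2 + 1) + (p + U)*(U + p) = (U + p)*(-1) + (U + p)*(U + p) = (-U - p) + (U + p)² = (U + p)² - U - p)
-59 + F*H(-7, -2) = -59 - 128*((-2 - 7)² - 1*(-2) - 1*(-7)) = -59 - 128*((-9)² + 2 + 7) = -59 - 128*(81 + 2 + 7) = -59 - 128*90 = -59 - 11520 = -11579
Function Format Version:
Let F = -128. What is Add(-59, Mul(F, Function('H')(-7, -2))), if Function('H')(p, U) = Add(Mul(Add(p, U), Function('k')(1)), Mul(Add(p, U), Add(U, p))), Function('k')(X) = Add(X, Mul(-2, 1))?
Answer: -11579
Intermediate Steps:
Function('k')(X) = Add(-2, X) (Function('k')(X) = Add(X, -2) = Add(-2, X))
Function('H')(p, U) = Add(Pow(Add(U, p), 2), Mul(-1, U), Mul(-1, p)) (Function('H')(p, U) = Add(Mul(Add(p, U), Add(-2, 1)), Mul(Add(p, U), Add(U, p))) = Add(Mul(Add(U, p), -1), Mul(Add(U, p), Add(U, p))) = Add(Add(Mul(-1, U), Mul(-1, p)), Pow(Add(U, p), 2)) = Add(Pow(Add(U, p), 2), Mul(-1, U), Mul(-1, p)))
Add(-59, Mul(F, Function('H')(-7, -2))) = Add(-59, Mul(-128, Add(Pow(Add(-2, -7), 2), Mul(-1, -2), Mul(-1, -7)))) = Add(-59, Mul(-128, Add(Pow(-9, 2), 2, 7))) = Add(-59, Mul(-128, Add(81, 2, 7))) = Add(-59, Mul(-128, 90)) = Add(-59, -11520) = -11579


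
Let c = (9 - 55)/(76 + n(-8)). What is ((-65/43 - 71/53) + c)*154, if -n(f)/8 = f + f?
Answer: -55071401/116229 ≈ -473.82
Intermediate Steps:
n(f) = -16*f (n(f) = -8*(f + f) = -16*f)
c = -23/102 (c = (9 - 55)/(76 - 16*(-8)) = -46/(76 + 128) = -46/204 = -46*1/204 = -23/102 ≈ -0.22549)
((-65/43 - 71/53) + c)*154 = ((-65/43 - 71/53) - 23/102)*154 = (-6498/2279 - 23/102)*154 = -715213/232458*154 = -55071401/116229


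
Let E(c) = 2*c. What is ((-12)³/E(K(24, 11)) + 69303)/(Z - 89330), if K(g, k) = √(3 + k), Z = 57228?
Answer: -69303/32102 + 216*√14/112357 ≈ -2.1516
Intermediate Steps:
((-12)³/E(K(24, 11)) + 69303)/(Z - 89330) = ((-12)³/((2*√(3 + 11))) + 69303)/(57228 - 89330) = (-1728*√14/28 + 69303)/(-32102) = (-432*√14/7 + 69303)*(-1/32102) = (69303 - 432*√14/7)*(-1/32102) = -69303/32102 + 216*√14/112357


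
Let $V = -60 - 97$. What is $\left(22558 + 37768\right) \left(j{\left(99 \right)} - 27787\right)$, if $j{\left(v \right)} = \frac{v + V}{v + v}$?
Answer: $- \frac{165953327092}{99} \approx -1.6763 \cdot 10^{9}$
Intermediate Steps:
$V = -157$ ($V = -60 - 97 = -157$)
$j{\left(v \right)} = \frac{-157 + v}{2 v}$ ($j{\left(v \right)} = \frac{v - 157}{v + v} = \frac{-157 + v}{2 v}$)
$\left(22558 + 37768\right) \left(j{\left(99 \right)} - 27787\right) = \left(22558 + 37768\right) \left(\frac{-157 + 99}{2 \cdot 99} - 27787\right) = 60326 \left(\frac{1}{2} \cdot \frac{1}{99} \left(-58\right) - 27787\right) = 60326 \left(- \frac{29}{99} - 27787\right) = 60326 \left(- \frac{2750942}{99}\right) = - \frac{165953327092}{99}$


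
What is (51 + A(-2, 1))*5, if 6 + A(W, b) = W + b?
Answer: 220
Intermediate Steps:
A(W, b) = -6 + W + b (A(W, b) = -6 + (W + b) = -6 + W + b)
(51 + A(-2, 1))*5 = (51 + (-6 - 2 + 1))*5 = (51 - 7)*5 = 44*5 = 220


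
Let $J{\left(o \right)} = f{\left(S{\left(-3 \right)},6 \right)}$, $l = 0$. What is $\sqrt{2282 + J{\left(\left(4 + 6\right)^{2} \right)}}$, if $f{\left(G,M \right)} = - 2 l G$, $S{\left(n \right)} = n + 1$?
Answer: $\sqrt{2282} \approx 47.77$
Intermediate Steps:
$S{\left(n \right)} = 1 + n$
$f{\left(G,M \right)} = 0$ ($f{\left(G,M \right)} = \left(-2\right) 0 G = 0 G = 0$)
$J{\left(o \right)} = 0$
$\sqrt{2282 + J{\left(\left(4 + 6\right)^{2} \right)}} = \sqrt{2282 + 0} = \sqrt{2282}$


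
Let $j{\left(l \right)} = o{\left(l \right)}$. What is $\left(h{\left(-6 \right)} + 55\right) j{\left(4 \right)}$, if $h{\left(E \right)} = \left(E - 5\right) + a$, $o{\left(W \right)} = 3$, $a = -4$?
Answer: $120$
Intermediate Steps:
$j{\left(l \right)} = 3$
$h{\left(E \right)} = -9 + E$ ($h{\left(E \right)} = \left(E - 5\right) - 4 = \left(-5 + E\right) - 4 = -9 + E$)
$\left(h{\left(-6 \right)} + 55\right) j{\left(4 \right)} = \left(\left(-9 - 6\right) + 55\right) 3 = \left(-15 + 55\right) 3 = 40 \cdot 3 = 120$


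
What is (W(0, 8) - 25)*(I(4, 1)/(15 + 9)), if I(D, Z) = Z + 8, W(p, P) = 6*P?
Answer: 69/8 ≈ 8.6250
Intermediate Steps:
I(D, Z) = 8 + Z
(W(0, 8) - 25)*(I(4, 1)/(15 + 9)) = (6*8 - 25)*((8 + 1)/(15 + 9)) = (48 - 25)*(9/24) = 23*(9*(1/24)) = 23*(3/8) = 69/8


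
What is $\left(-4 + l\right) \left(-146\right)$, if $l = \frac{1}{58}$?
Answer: $\frac{16863}{29} \approx 581.48$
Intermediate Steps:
$l = \frac{1}{58} \approx 0.017241$
$\left(-4 + l\right) \left(-146\right) = \left(-4 + \frac{1}{58}\right) \left(-146\right) = \left(- \frac{231}{58}\right) \left(-146\right) = \frac{16863}{29}$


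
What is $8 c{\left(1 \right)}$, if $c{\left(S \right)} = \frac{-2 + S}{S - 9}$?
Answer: $1$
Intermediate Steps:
$c{\left(S \right)} = \frac{-2 + S}{-9 + S}$
$8 c{\left(1 \right)} = 8 \frac{-2 + 1}{-9 + 1} = 8 \frac{1}{-8} \left(-1\right) = 8 \left(\left(- \frac{1}{8}\right) \left(-1\right)\right) = 8 \cdot \frac{1}{8} = 1$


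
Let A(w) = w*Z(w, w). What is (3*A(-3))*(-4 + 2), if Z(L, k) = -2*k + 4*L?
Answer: -108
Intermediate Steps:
A(w) = 2*w² (A(w) = w*(-2*w + 4*w) = w*(2*w) = 2*w²)
(3*A(-3))*(-4 + 2) = (3*(2*(-3)²))*(-4 + 2) = (3*(2*9))*(-2) = (3*18)*(-2) = 54*(-2) = -108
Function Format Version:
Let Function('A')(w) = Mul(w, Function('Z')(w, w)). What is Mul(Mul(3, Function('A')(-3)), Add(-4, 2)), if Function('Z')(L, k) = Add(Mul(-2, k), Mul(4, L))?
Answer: -108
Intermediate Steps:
Function('A')(w) = Mul(2, Pow(w, 2)) (Function('A')(w) = Mul(w, Add(Mul(-2, w), Mul(4, w))) = Mul(w, Mul(2, w)) = Mul(2, Pow(w, 2)))
Mul(Mul(3, Function('A')(-3)), Add(-4, 2)) = Mul(Mul(3, Mul(2, Pow(-3, 2))), Add(-4, 2)) = Mul(Mul(3, Mul(2, 9)), -2) = Mul(Mul(3, 18), -2) = Mul(54, -2) = -108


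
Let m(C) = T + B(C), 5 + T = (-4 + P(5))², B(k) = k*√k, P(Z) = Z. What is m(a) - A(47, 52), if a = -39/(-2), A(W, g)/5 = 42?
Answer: -214 + 39*√78/4 ≈ -127.89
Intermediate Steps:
B(k) = k^(3/2)
T = -4 (T = -5 + (-4 + 5)² = -5 + 1² = -5 + 1 = -4)
A(W, g) = 210 (A(W, g) = 5*42 = 210)
a = 39/2 (a = -39*(-½) = 39/2 ≈ 19.500)
m(C) = -4 + C^(3/2)
m(a) - A(47, 52) = (-4 + (39/2)^(3/2)) - 1*210 = (-4 + 39*√78/4) - 210 = -214 + 39*√78/4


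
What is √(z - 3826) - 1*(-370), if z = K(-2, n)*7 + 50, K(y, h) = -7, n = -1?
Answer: 370 + 15*I*√17 ≈ 370.0 + 61.847*I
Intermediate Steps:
z = 1 (z = -7*7 + 50 = -49 + 50 = 1)
√(z - 3826) - 1*(-370) = √(1 - 3826) - 1*(-370) = √(-3825) + 370 = 15*I*√17 + 370 = 370 + 15*I*√17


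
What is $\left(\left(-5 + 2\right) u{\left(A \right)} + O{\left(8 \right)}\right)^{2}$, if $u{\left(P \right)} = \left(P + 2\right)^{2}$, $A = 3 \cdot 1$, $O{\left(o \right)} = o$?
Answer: $4489$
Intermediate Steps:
$A = 3$
$u{\left(P \right)} = \left(2 + P\right)^{2}$
$\left(\left(-5 + 2\right) u{\left(A \right)} + O{\left(8 \right)}\right)^{2} = \left(\left(-5 + 2\right) \left(2 + 3\right)^{2} + 8\right)^{2} = \left(- 3 \cdot 5^{2} + 8\right)^{2} = \left(\left(-3\right) 25 + 8\right)^{2} = \left(-75 + 8\right)^{2} = \left(-67\right)^{2} = 4489$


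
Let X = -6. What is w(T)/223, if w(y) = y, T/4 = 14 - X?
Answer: 80/223 ≈ 0.35874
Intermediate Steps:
T = 80 (T = 4*(14 - 1*(-6)) = 4*(14 + 6) = 4*20 = 80)
w(T)/223 = 80/223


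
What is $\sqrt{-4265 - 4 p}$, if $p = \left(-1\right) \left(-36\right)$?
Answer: $i \sqrt{4409} \approx 66.4 i$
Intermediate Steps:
$p = 36$
$\sqrt{-4265 - 4 p} = \sqrt{-4265 - 144} = \sqrt{-4409} = i \sqrt{4409}$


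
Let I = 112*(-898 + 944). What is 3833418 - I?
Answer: 3828266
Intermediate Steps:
I = 5152 (I = 112*46 = 5152)
3833418 - I = 3833418 - 1*5152 = 3833418 - 5152 = 3828266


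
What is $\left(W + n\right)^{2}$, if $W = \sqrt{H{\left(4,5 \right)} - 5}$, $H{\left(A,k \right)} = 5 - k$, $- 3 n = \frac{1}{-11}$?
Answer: $- \frac{5444}{1089} + \frac{2 i \sqrt{5}}{33} \approx -4.9991 + 0.13552 i$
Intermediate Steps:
$n = \frac{1}{33}$ ($n = - \frac{1}{3 \left(-11\right)} = \left(- \frac{1}{3}\right) \left(- \frac{1}{11}\right) = \frac{1}{33} \approx 0.030303$)
$W = i \sqrt{5}$ ($W = \sqrt{\left(5 - 5\right) - 5} = \sqrt{0 - 5} = \sqrt{-5} = i \sqrt{5} \approx 2.2361 i$)
$\left(W + n\right)^{2} = \left(i \sqrt{5} + \frac{1}{33}\right)^{2} = \left(\frac{1}{33} + i \sqrt{5}\right)^{2}$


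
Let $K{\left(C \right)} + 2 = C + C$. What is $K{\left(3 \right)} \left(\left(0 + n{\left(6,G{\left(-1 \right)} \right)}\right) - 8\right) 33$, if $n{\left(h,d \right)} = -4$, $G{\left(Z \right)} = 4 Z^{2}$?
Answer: $-1584$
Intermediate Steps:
$K{\left(C \right)} = -2 + 2 C$ ($K{\left(C \right)} = -2 + \left(C + C\right) = -2 + 2 C$)
$K{\left(3 \right)} \left(\left(0 + n{\left(6,G{\left(-1 \right)} \right)}\right) - 8\right) 33 = \left(-2 + 2 \cdot 3\right) \left(\left(0 - 4\right) - 8\right) 33 = \left(-2 + 6\right) \left(-4 - 8\right) 33 = 4 \left(-12\right) 33 = \left(-48\right) 33 = -1584$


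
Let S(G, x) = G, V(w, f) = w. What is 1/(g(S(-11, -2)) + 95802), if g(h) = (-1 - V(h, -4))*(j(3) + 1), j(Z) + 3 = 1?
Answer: 1/95792 ≈ 1.0439e-5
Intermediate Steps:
j(Z) = -2 (j(Z) = -3 + 1 = -2)
g(h) = 1 + h (g(h) = (-1 - h)*(-2 + 1) = (-1 - h)*(-1) = 1 + h)
1/(g(S(-11, -2)) + 95802) = 1/((1 - 11) + 95802) = 1/(-10 + 95802) = 1/95792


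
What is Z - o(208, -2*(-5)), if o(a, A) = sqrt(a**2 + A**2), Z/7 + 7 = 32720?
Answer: 228991 - 2*sqrt(10841) ≈ 2.2878e+5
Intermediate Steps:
Z = 228991 (Z = -49 + 7*32720 = -49 + 229040 = 228991)
o(a, A) = sqrt(A**2 + a**2)
Z - o(208, -2*(-5)) = 228991 - sqrt((-2*(-5))**2 + 208**2) = 228991 - sqrt(10**2 + 43264) = 228991 - sqrt(100 + 43264) = 228991 - sqrt(43364) = 228991 - 2*sqrt(10841)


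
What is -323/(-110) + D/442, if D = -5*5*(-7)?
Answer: 40504/12155 ≈ 3.3323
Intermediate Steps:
D = 175 (D = -25*(-7) = 175)
-323/(-110) + D/442 = -323/(-110) + 175/442 = -323*(-1/110) + 175*(1/442) = 323/110 + 175/442 = 40504/12155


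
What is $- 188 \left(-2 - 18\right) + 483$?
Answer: $4243$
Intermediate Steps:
$- 188 \left(-2 - 18\right) + 483 = \left(-188\right) \left(-20\right) + 483 = 3760 + 483 = 4243$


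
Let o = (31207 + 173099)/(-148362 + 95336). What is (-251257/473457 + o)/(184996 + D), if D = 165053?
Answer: -55026629762/4394082989856609 ≈ -1.2523e-5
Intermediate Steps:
o = -102153/26513 (o = 204306/(-53026) = 204306*(-1/53026) = -102153/26513 ≈ -3.8529)
(-251257/473457 + o)/(184996 + D) = (-251257/473457 - 102153/26513)/(184996 + 165053) = (-251257*1/473457 - 102153/26513)/350049 = (-251257/473457 - 102153/26513)*(1/350049) = -55026629762/12552765441*1/350049 = -55026629762/4394082989856609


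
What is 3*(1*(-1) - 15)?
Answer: -48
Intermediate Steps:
3*(1*(-1) - 15) = 3*(-1 - 15) = 3*(-16) = -48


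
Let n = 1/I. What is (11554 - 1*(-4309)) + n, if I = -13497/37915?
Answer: 214064996/13497 ≈ 15860.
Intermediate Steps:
I = -13497/37915 (I = -13497*1/37915 = -13497/37915 ≈ -0.35598)
n = -37915/13497 (n = 1/(-13497/37915) = -37915/13497 ≈ -2.8091)
(11554 - 1*(-4309)) + n = (11554 - 1*(-4309)) - 37915/13497 = (11554 + 4309) - 37915/13497 = 15863 - 37915/13497 = 214064996/13497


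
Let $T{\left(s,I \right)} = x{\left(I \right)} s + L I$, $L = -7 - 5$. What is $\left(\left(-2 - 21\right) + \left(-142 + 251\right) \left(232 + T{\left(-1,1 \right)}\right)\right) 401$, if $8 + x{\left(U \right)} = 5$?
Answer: $9737884$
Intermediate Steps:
$x{\left(U \right)} = -3$ ($x{\left(U \right)} = -8 + 5 = -3$)
$L = -12$
$T{\left(s,I \right)} = - 12 I - 3 s$ ($T{\left(s,I \right)} = - 3 s - 12 I = - 12 I - 3 s$)
$\left(\left(-2 - 21\right) + \left(-142 + 251\right) \left(232 + T{\left(-1,1 \right)}\right)\right) 401 = \left(\left(-2 - 21\right) + \left(-142 + 251\right) \left(232 - 9\right)\right) 401 = \left(\left(-2 - 21\right) + 109 \left(232 + \left(-12 + 3\right)\right)\right) 401 = \left(-23 + 109 \left(232 - 9\right)\right) 401 = \left(-23 + 109 \cdot 223\right) 401 = \left(-23 + 24307\right) 401 = 24284 \cdot 401 = 9737884$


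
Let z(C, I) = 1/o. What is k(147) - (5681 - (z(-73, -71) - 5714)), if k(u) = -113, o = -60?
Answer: -690481/60 ≈ -11508.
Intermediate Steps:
z(C, I) = -1/60 (z(C, I) = 1/(-60) = -1/60)
k(147) - (5681 - (z(-73, -71) - 5714)) = -113 - (5681 - (-1/60 - 5714)) = -113 - (5681 - 1*(-342841/60)) = -113 - (5681 + 342841/60) = -113 - 1*683701/60 = -113 - 683701/60 = -690481/60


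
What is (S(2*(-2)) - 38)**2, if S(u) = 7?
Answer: 961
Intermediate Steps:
(S(2*(-2)) - 38)**2 = (7 - 38)**2 = (-31)**2 = 961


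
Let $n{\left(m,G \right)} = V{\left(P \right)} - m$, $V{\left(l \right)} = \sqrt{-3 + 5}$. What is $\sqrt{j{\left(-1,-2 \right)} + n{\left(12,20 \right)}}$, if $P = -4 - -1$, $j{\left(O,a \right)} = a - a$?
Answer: $\sqrt{-12 + \sqrt{2}} \approx 3.2536 i$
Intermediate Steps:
$j{\left(O,a \right)} = 0$
$P = -3$ ($P = -4 + 1 = -3$)
$V{\left(l \right)} = \sqrt{2}$
$n{\left(m,G \right)} = \sqrt{2} - m$
$\sqrt{j{\left(-1,-2 \right)} + n{\left(12,20 \right)}} = \sqrt{0 + \left(\sqrt{2} - 12\right)} = \sqrt{0 - \left(12 - \sqrt{2}\right)} = \sqrt{-12 + \sqrt{2}}$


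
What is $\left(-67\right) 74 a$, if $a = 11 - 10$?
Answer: $-4958$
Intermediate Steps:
$a = 1$ ($a = 11 - 10 = 1$)
$\left(-67\right) 74 a = \left(-67\right) 74 \cdot 1 = \left(-4958\right) 1 = -4958$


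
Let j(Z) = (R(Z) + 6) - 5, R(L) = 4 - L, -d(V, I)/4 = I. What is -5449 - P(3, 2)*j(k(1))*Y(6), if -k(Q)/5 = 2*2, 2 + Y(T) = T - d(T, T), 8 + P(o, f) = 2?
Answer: -1249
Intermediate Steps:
P(o, f) = -6 (P(o, f) = -8 + 2 = -6)
d(V, I) = -4*I
Y(T) = -2 + 5*T (Y(T) = -2 + (T - (-4)*T) = -2 + (T + 4*T) = -2 + 5*T)
k(Q) = -20 (k(Q) = -10*2 = -5*4 = -20)
j(Z) = 5 - Z (j(Z) = ((4 - Z) + 6) - 5 = (10 - Z) - 5 = 5 - Z)
-5449 - P(3, 2)*j(k(1))*Y(6) = -5449 - (-6*(5 - 1*(-20)))*(-2 + 5*6) = -5449 - (-6*(5 + 20))*(-2 + 30) = -5449 - (-6*25)*28 = -5449 - (-150)*28 = -5449 - 1*(-4200) = -5449 + 4200 = -1249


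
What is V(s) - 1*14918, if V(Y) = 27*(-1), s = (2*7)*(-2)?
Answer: -14945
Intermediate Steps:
s = -28 (s = 14*(-2) = -28)
V(Y) = -27
V(s) - 1*14918 = -27 - 1*14918 = -27 - 14918 = -14945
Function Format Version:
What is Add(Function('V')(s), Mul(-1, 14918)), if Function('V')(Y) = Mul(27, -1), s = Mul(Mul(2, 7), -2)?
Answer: -14945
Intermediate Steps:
s = -28 (s = Mul(14, -2) = -28)
Function('V')(Y) = -27
Add(Function('V')(s), Mul(-1, 14918)) = Add(-27, Mul(-1, 14918)) = Add(-27, -14918) = -14945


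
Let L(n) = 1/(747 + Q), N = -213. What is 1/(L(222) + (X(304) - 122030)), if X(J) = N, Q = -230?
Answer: -517/63199630 ≈ -8.1804e-6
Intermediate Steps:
L(n) = 1/517 (L(n) = 1/(747 - 230) = 1/517)
X(J) = -213
1/(L(222) + (X(304) - 122030)) = 1/(1/517 + (-213 - 122030)) = 1/(1/517 - 122243) = 1/(-63199630/517) = -517/63199630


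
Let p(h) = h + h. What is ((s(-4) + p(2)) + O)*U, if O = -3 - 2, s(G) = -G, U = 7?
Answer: 21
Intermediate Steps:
p(h) = 2*h
O = -5
((s(-4) + p(2)) + O)*U = ((-1*(-4) + 2*2) - 5)*7 = ((4 + 4) - 5)*7 = (8 - 5)*7 = 3*7 = 21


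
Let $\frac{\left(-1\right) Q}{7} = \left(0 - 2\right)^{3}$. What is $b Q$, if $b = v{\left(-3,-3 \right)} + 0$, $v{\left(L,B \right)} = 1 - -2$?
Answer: $168$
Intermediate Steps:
$v{\left(L,B \right)} = 3$ ($v{\left(L,B \right)} = 1 + 2 = 3$)
$Q = 56$ ($Q = - 7 \left(0 - 2\right)^{3} = - 7 \left(-2\right)^{3} = \left(-7\right) \left(-8\right) = 56$)
$b = 3$ ($b = 3 + 0 = 3$)
$b Q = 3 \cdot 56 = 168$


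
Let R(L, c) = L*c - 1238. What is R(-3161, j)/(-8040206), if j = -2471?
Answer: -7809593/8040206 ≈ -0.97132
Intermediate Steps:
R(L, c) = -1238 + L*c
R(-3161, j)/(-8040206) = (-1238 - 3161*(-2471))/(-8040206) = (-1238 + 7810831)*(-1/8040206) = 7809593*(-1/8040206) = -7809593/8040206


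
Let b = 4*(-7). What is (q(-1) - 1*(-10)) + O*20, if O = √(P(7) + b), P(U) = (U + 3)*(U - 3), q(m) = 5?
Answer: 15 + 40*√3 ≈ 84.282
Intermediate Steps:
P(U) = (-3 + U)*(3 + U) (P(U) = (3 + U)*(-3 + U) = (-3 + U)*(3 + U))
b = -28
O = 2*√3 (O = √((-9 + 7²) - 28) = √((-9 + 49) - 28) = √(40 - 28) = √12 = 2*√3 ≈ 3.4641)
(q(-1) - 1*(-10)) + O*20 = (5 - 1*(-10)) + (2*√3)*20 = (5 + 10) + 40*√3 = 15 + 40*√3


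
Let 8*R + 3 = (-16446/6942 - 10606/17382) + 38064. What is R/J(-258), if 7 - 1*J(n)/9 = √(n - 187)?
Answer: 2678843531735/357653561616 + 382691933105*I*√445/357653561616 ≈ 7.4901 + 22.572*I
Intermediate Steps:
J(n) = 63 - 9*√(-187 + n) (J(n) = 63 - 9*√(n - 187) = 63 - 9*√(-187 + n))
R = 382691933105/80443896 (R = -3/8 + ((-16446/6942 - 10606/17382) + 38064)/8 = -3/8 + ((-16446*1/6942 - 10606*1/17382) + 38064)/8 = -3/8 + ((-2741/1157 - 5303/8691) + 38064)/8 = -3/8 + (-29957602/10055487 + 38064)/8 = -3/8 + (⅛)*(382722099566/10055487) = -3/8 + 191361049783/40221948 = 382691933105/80443896 ≈ 4757.3)
R/J(-258) = 382691933105/(80443896*(63 - 9*√(-187 - 258))) = 382691933105/(80443896*(63 - 9*I*√445))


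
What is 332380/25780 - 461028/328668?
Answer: 405655700/35304421 ≈ 11.490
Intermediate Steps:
332380/25780 - 461028/328668 = 332380*(1/25780) - 461028*1/328668 = 16619/1289 - 38419/27389 = 405655700/35304421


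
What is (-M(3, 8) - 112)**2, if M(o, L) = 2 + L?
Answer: 14884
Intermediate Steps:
(-M(3, 8) - 112)**2 = (-(2 + 8) - 112)**2 = (-1*10 - 112)**2 = (-10 - 112)**2 = (-122)**2 = 14884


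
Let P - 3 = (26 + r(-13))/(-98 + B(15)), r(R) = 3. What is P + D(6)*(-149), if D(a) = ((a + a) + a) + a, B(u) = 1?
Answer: -346610/97 ≈ -3573.3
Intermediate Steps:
D(a) = 4*a (D(a) = (2*a + a) + a = 3*a + a = 4*a)
P = 262/97 (P = 3 + (26 + 3)/(-98 + 1) = 3 + 29/(-97) = 3 + 29*(-1/97) = 3 - 29/97 = 262/97 ≈ 2.7010)
P + D(6)*(-149) = 262/97 + (4*6)*(-149) = 262/97 + 24*(-149) = 262/97 - 3576 = -346610/97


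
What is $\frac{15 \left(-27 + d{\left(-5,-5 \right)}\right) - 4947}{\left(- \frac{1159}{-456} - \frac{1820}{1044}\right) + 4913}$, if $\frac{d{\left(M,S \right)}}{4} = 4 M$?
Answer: $- \frac{13680576}{10260011} \approx -1.3334$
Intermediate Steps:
$d{\left(M,S \right)} = 16 M$ ($d{\left(M,S \right)} = 4 \cdot 4 M = 16 M$)
$\frac{15 \left(-27 + d{\left(-5,-5 \right)}\right) - 4947}{\left(- \frac{1159}{-456} - \frac{1820}{1044}\right) + 4913} = \frac{15 \left(-27 + 16 \left(-5\right)\right) - 4947}{\left(- \frac{1159}{-456} - \frac{1820}{1044}\right) + 4913} = \frac{15 \left(-27 - 80\right) - 4947}{\left(\left(-1159\right) \left(- \frac{1}{456}\right) - \frac{455}{261}\right) + 4913} = \frac{15 \left(-107\right) - 4947}{\left(\frac{61}{24} - \frac{455}{261}\right) + 4913} = \frac{-1605 - 4947}{\frac{1667}{2088} + 4913} = - \frac{6552}{\frac{10260011}{2088}} = \left(-6552\right) \frac{2088}{10260011} = - \frac{13680576}{10260011}$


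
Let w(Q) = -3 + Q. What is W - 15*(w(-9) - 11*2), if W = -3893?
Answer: -3383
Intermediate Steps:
W - 15*(w(-9) - 11*2) = -3893 - 15*((-3 - 9) - 11*2) = -3893 - 15*(-12 - 22) = -3893 - 15*(-34) = -3893 - 1*(-510) = -3893 + 510 = -3383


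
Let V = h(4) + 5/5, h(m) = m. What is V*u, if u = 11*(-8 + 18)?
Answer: 550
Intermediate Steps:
u = 110 (u = 11*10 = 110)
V = 5 (V = 4 + 5/5 = 4 + (1/5)*5 = 4 + 1 = 5)
V*u = 5*110 = 550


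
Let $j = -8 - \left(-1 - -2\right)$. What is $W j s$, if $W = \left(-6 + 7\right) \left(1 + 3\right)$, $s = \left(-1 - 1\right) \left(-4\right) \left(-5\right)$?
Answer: $1440$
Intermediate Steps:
$s = -40$ ($s = \left(-1 - 1\right) \left(-4\right) \left(-5\right) = \left(-2\right) \left(-4\right) \left(-5\right) = 8 \left(-5\right) = -40$)
$W = 4$ ($W = 1 \cdot 4 = 4$)
$j = -9$ ($j = -8 - \left(-1 + 2\right) = -8 - 1 = -9$)
$W j s = 4 \left(-9\right) \left(-40\right) = \left(-36\right) \left(-40\right) = 1440$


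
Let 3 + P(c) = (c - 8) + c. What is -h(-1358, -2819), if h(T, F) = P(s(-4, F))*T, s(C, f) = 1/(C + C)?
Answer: -30555/2 ≈ -15278.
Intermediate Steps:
s(C, f) = 1/(2*C)
P(c) = -11 + 2*c (P(c) = -3 + ((c - 8) + c) = -3 + ((-8 + c) + c) = -3 + (-8 + 2*c) = -11 + 2*c)
h(T, F) = -45*T/4 (h(T, F) = (-11 + 2*((½)/(-4)))*T = (-11 + 2*((½)*(-¼)))*T = (-11 + 2*(-⅛))*T = (-11 - ¼)*T = -45*T/4)
-h(-1358, -2819) = -(-45)*(-1358)/4 = -1*30555/2 = -30555/2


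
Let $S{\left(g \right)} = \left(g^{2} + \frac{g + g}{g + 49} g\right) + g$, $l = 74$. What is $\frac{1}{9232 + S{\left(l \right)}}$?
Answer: $\frac{123}{1829138} \approx 6.7245 \cdot 10^{-5}$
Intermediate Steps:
$S{\left(g \right)} = g + g^{2} + \frac{2 g^{2}}{49 + g}$ ($S{\left(g \right)} = \left(g^{2} + \frac{2 g}{49 + g} g\right) + g = \left(g^{2} + \frac{2 g^{2}}{49 + g}\right) + g = g + g^{2} + \frac{2 g^{2}}{49 + g}$)
$\frac{1}{9232 + S{\left(l \right)}} = \frac{1}{9232 + \frac{74 \left(49 + 74^{2} + 52 \cdot 74\right)}{49 + 74}} = \frac{1}{9232 + \frac{74 \left(49 + 5476 + 3848\right)}{123}} = \frac{1}{9232 + 74 \cdot \frac{1}{123} \cdot 9373} = \frac{1}{9232 + \frac{693602}{123}} = \frac{1}{\frac{1829138}{123}} = \frac{123}{1829138}$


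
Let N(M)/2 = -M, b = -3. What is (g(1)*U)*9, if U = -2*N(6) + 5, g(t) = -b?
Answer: 783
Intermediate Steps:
N(M) = -2*M (N(M) = 2*(-M) = -2*M)
g(t) = 3 (g(t) = -1*(-3) = 3)
U = 29 (U = -(-4)*6 + 5 = -2*(-12) + 5 = 24 + 5 = 29)
(g(1)*U)*9 = (3*29)*9 = 87*9 = 783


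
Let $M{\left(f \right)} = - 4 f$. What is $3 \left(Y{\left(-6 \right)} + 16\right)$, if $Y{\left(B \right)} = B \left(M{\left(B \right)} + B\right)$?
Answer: $-276$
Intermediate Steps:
$Y{\left(B \right)} = - 3 B^{2}$ ($Y{\left(B \right)} = B \left(- 4 B + B\right) = B \left(- 3 B\right) = - 3 B^{2}$)
$3 \left(Y{\left(-6 \right)} + 16\right) = 3 \left(- 3 \left(-6\right)^{2} + 16\right) = 3 \left(\left(-3\right) 36 + 16\right) = 3 \left(-108 + 16\right) = 3 \left(-92\right) = -276$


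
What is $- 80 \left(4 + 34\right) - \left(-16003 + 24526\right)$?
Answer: $-11563$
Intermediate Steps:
$- 80 \left(4 + 34\right) - \left(-16003 + 24526\right) = \left(-80\right) 38 - 8523 = -3040 - 8523 = -11563$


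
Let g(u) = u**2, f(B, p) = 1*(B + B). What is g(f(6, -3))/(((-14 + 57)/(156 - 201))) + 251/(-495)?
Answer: -3218393/21285 ≈ -151.20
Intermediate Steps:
f(B, p) = 2*B (f(B, p) = 1*(2*B) = 2*B)
g(f(6, -3))/(((-14 + 57)/(156 - 201))) + 251/(-495) = (2*6)**2/(((-14 + 57)/(156 - 201))) + 251/(-495) = 12**2/((43/(-45))) + 251*(-1/495) = 144/((43*(-1/45))) - 251/495 = 144/(-43/45) - 251/495 = 144*(-45/43) - 251/495 = -6480/43 - 251/495 = -3218393/21285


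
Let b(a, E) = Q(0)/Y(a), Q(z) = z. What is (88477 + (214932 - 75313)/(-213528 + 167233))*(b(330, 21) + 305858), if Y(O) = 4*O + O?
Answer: 1252764729136368/46295 ≈ 2.7060e+10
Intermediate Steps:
Y(O) = 5*O
b(a, E) = 0 (b(a, E) = 0/((5*a)) = 0*(1/(5*a)) = 0)
(88477 + (214932 - 75313)/(-213528 + 167233))*(b(330, 21) + 305858) = (88477 + (214932 - 75313)/(-213528 + 167233))*(0 + 305858) = (88477 + 139619/(-46295))*305858 = (88477 + 139619*(-1/46295))*305858 = (88477 - 139619/46295)*305858 = (4095903096/46295)*305858 = 1252764729136368/46295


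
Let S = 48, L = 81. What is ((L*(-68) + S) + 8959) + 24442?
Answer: 27941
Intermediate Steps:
((L*(-68) + S) + 8959) + 24442 = ((81*(-68) + 48) + 8959) + 24442 = ((-5508 + 48) + 8959) + 24442 = (-5460 + 8959) + 24442 = 3499 + 24442 = 27941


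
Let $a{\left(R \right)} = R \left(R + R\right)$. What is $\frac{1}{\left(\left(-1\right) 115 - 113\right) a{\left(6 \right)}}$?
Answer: $- \frac{1}{16416} \approx -6.0916 \cdot 10^{-5}$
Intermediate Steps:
$a{\left(R \right)} = 2 R^{2}$ ($a{\left(R \right)} = R 2 R = 2 R^{2}$)
$\frac{1}{\left(\left(-1\right) 115 - 113\right) a{\left(6 \right)}} = \frac{1}{\left(\left(-1\right) 115 - 113\right) 2 \cdot 6^{2}} = \frac{1}{\left(-115 - 113\right) 2 \cdot 36} = \frac{1}{\left(-228\right) 72} = \frac{1}{-16416} = - \frac{1}{16416}$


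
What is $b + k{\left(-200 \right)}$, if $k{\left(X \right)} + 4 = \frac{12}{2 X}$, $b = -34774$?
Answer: $- \frac{3477803}{100} \approx -34778.0$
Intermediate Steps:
$k{\left(X \right)} = -4 + \frac{6}{X}$ ($k{\left(X \right)} = -4 + \frac{12}{2 X} = -4 + 12 \frac{1}{2 X} = -4 + \frac{6}{X}$)
$b + k{\left(-200 \right)} = -34774 - \left(4 - \frac{6}{-200}\right) = -34774 + \left(-4 + 6 \left(- \frac{1}{200}\right)\right) = -34774 - \frac{403}{100} = - \frac{3477803}{100}$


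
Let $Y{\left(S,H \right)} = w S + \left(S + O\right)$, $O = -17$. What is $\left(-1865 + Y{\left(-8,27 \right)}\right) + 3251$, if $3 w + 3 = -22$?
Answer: $\frac{4283}{3} \approx 1427.7$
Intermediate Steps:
$w = - \frac{25}{3}$ ($w = -1 + \frac{1}{3} \left(-22\right) = -1 - \frac{22}{3} = - \frac{25}{3} \approx -8.3333$)
$Y{\left(S,H \right)} = -17 - \frac{22 S}{3}$ ($Y{\left(S,H \right)} = - \frac{25 S}{3} + \left(S - 17\right) = - \frac{25 S}{3} + \left(-17 + S\right) = -17 - \frac{22 S}{3}$)
$\left(-1865 + Y{\left(-8,27 \right)}\right) + 3251 = \left(-1865 - - \frac{125}{3}\right) + 3251 = \left(-1865 + \left(-17 + \frac{176}{3}\right)\right) + 3251 = \left(-1865 + \frac{125}{3}\right) + 3251 = - \frac{5470}{3} + 3251 = \frac{4283}{3}$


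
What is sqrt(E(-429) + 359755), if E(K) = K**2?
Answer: 2*sqrt(135949) ≈ 737.42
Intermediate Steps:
sqrt(E(-429) + 359755) = sqrt((-429)**2 + 359755) = sqrt(184041 + 359755) = sqrt(543796) = 2*sqrt(135949)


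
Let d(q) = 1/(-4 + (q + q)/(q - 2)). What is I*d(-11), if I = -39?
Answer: 169/10 ≈ 16.900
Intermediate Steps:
d(q) = 1/(-4 + 2*q/(-2 + q)) (d(q) = 1/(-4 + (2*q)/(-2 + q)) = 1/(-4 + 2*q/(-2 + q)))
I*d(-11) = -39*(2 - 1*(-11))/(2*(-4 - 11)) = -39*(2 + 11)/(2*(-15)) = -39*(-1)*13/(2*15) = -39*(-13/30) = 169/10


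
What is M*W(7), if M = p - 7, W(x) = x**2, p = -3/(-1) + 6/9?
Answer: -490/3 ≈ -163.33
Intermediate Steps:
p = 11/3 (p = -3*(-1) + 6*(1/9) = 3 + 2/3 = 11/3 ≈ 3.6667)
M = -10/3 (M = 11/3 - 7 = -10/3 ≈ -3.3333)
M*W(7) = -10/3*7**2 = -10/3*49 = -490/3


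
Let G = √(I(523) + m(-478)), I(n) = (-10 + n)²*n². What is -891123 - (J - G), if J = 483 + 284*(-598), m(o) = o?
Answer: -721774 + 7*√1469068427 ≈ -4.5348e+5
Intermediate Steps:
I(n) = n²*(-10 + n)²
G = 7*√1469068427 (G = √(523²*(-10 + 523)² - 478) = √(273529*513² - 478) = √(273529*263169 - 478) = √(71984353401 - 478) = √71984352923 = 7*√1469068427 ≈ 2.6830e+5)
J = -169349 (J = 483 - 169832 = -169349)
-891123 - (J - G) = -891123 - (-169349 - 7*√1469068427) = -891123 + (169349 + 7*√1469068427) = -721774 + 7*√1469068427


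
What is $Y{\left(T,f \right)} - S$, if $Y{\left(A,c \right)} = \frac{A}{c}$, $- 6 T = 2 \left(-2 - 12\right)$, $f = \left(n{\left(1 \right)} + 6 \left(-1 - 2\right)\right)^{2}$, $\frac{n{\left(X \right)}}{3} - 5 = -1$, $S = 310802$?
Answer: $- \frac{16783301}{54} \approx -3.108 \cdot 10^{5}$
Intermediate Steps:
$n{\left(X \right)} = 12$ ($n{\left(X \right)} = 15 + 3 \left(-1\right) = 15 - 3 = 12$)
$f = 36$ ($f = \left(12 + 6 \left(-1 - 2\right)\right)^{2} = \left(12 + 6 \left(-3\right)\right)^{2} = \left(12 - 18\right)^{2} = \left(-6\right)^{2} = 36$)
$T = \frac{14}{3}$ ($T = - \frac{2 \left(-2 - 12\right)}{6} = - \frac{2 \left(-14\right)}{6} = \left(- \frac{1}{6}\right) \left(-28\right) = \frac{14}{3} \approx 4.6667$)
$Y{\left(T,f \right)} - S = \frac{14}{3 \cdot 36} - 310802 = \frac{14}{3} \cdot \frac{1}{36} - 310802 = \frac{7}{54} - 310802 = - \frac{16783301}{54}$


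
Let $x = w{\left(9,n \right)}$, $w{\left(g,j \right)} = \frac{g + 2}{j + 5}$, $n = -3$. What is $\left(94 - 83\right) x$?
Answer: $\frac{121}{2} \approx 60.5$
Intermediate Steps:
$w{\left(g,j \right)} = \frac{2 + g}{5 + j}$
$x = \frac{11}{2}$ ($x = \frac{2 + 9}{5 - 3} = \frac{1}{2} \cdot 11 = \frac{11}{2} \approx 5.5$)
$\left(94 - 83\right) x = \left(94 - 83\right) \frac{11}{2} = 11 \cdot \frac{11}{2} = \frac{121}{2}$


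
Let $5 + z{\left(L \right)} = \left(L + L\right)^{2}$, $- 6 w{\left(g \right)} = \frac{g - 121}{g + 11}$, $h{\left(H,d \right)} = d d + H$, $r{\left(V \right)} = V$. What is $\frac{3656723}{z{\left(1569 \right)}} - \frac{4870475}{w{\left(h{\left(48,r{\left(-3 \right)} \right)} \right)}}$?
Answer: $- \frac{2445947591695991}{78776312} \approx -3.1049 \cdot 10^{7}$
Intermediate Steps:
$h{\left(H,d \right)} = H + d^{2}$ ($h{\left(H,d \right)} = d^{2} + H = H + d^{2}$)
$w{\left(g \right)} = - \frac{-121 + g}{6 \left(11 + g\right)}$ ($w{\left(g \right)} = - \frac{\left(g - 121\right) \frac{1}{g + 11}}{6} = - \frac{\left(-121 + g\right) \frac{1}{11 + g}}{6} = - \frac{\frac{1}{11 + g} \left(-121 + g\right)}{6} = - \frac{-121 + g}{6 \left(11 + g\right)}$)
$z{\left(L \right)} = -5 + 4 L^{2}$ ($z{\left(L \right)} = -5 + \left(L + L\right)^{2} = -5 + \left(2 L\right)^{2} = -5 + 4 L^{2}$)
$\frac{3656723}{z{\left(1569 \right)}} - \frac{4870475}{w{\left(h{\left(48,r{\left(-3 \right)} \right)} \right)}} = \frac{3656723}{-5 + 4 \cdot 1569^{2}} - \frac{4870475}{\frac{1}{6} \frac{1}{11 + \left(48 + \left(-3\right)^{2}\right)} \left(121 - \left(48 + \left(-3\right)^{2}\right)\right)} = \frac{3656723}{-5 + 4 \cdot 2461761} - \frac{4870475}{\frac{1}{6} \frac{1}{11 + \left(48 + 9\right)} \left(121 - \left(48 + 9\right)\right)} = \frac{3656723}{-5 + 9847044} - \frac{4870475}{\frac{1}{6} \frac{1}{11 + 57} \left(121 - 57\right)} = \frac{3656723}{9847039} - \frac{4870475}{\frac{1}{6} \cdot \frac{1}{68} \left(121 - 57\right)} = 3656723 \cdot \frac{1}{9847039} - \frac{4870475}{\frac{1}{6} \cdot \frac{1}{68} \cdot 64} = \frac{3656723}{9847039} - \frac{4870475}{\frac{8}{51}} = \frac{3656723}{9847039} - \frac{248394225}{8} = - \frac{2445947591695991}{78776312}$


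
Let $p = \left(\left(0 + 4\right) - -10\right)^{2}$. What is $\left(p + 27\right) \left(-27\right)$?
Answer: $-6021$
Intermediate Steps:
$p = 196$ ($p = \left(4 + 10\right)^{2} = 14^{2} = 196$)
$\left(p + 27\right) \left(-27\right) = \left(196 + 27\right) \left(-27\right) = 223 \left(-27\right) = -6021$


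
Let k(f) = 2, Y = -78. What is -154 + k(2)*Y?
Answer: -310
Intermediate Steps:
-154 + k(2)*Y = -154 + 2*(-78) = -154 - 156 = -310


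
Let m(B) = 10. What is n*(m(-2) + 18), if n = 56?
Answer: 1568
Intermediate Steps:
n*(m(-2) + 18) = 56*(10 + 18) = 56*28 = 1568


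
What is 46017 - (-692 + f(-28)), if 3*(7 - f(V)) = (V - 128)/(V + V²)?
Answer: 8826665/189 ≈ 46702.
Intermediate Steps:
f(V) = 7 - (-128 + V)/(3*(V + V²)) (f(V) = 7 - (V - 128)/(3*(V + V²)) = 7 - (-128 + V)/(3*(V + V²)))
46017 - (-692 + f(-28)) = 46017 - (-692 + (⅓)*(128 + 20*(-28) + 21*(-28)²)/(-28*(1 - 28))) = 46017 - (-692 + (⅓)*(-1/28)*(128 - 560 + 21*784)/(-27)) = 46017 - (-692 + (⅓)*(-1/28)*(-1/27)*(128 - 560 + 16464)) = 46017 - (-692 + (⅓)*(-1/28)*(-1/27)*16032) = 46017 - (-692 + 1336/189) = 46017 - 1*(-129452/189) = 46017 + 129452/189 = 8826665/189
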